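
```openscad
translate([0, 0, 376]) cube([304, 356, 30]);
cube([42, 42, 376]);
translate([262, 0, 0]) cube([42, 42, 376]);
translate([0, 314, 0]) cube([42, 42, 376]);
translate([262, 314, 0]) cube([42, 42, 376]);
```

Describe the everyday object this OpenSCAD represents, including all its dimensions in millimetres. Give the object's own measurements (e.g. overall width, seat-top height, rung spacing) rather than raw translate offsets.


A simple wooden stool: a rectangular seat 304 mm (x) by 356 mm (y), 30 mm thick, top face at z = 406 mm, on four square legs, each 42×42 mm in cross-section. The legs rest on z = 0, each flush with a corner of the seat.


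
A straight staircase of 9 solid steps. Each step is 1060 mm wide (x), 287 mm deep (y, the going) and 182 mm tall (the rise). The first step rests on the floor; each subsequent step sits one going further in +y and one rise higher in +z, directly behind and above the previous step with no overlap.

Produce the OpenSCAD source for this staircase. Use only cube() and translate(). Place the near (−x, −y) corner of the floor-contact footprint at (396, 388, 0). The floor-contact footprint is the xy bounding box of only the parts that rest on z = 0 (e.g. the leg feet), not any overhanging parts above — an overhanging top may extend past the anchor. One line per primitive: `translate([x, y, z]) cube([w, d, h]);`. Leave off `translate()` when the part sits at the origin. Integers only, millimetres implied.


translate([396, 388, 0]) cube([1060, 287, 182]);
translate([396, 675, 182]) cube([1060, 287, 182]);
translate([396, 962, 364]) cube([1060, 287, 182]);
translate([396, 1249, 546]) cube([1060, 287, 182]);
translate([396, 1536, 728]) cube([1060, 287, 182]);
translate([396, 1823, 910]) cube([1060, 287, 182]);
translate([396, 2110, 1092]) cube([1060, 287, 182]);
translate([396, 2397, 1274]) cube([1060, 287, 182]);
translate([396, 2684, 1456]) cube([1060, 287, 182]);


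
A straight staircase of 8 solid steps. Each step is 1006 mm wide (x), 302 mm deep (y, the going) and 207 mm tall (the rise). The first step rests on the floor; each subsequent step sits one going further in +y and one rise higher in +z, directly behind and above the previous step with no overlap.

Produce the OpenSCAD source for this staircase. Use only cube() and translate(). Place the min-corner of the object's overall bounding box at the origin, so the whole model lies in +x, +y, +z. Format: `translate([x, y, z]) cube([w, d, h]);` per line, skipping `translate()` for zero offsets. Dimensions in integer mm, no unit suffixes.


cube([1006, 302, 207]);
translate([0, 302, 207]) cube([1006, 302, 207]);
translate([0, 604, 414]) cube([1006, 302, 207]);
translate([0, 906, 621]) cube([1006, 302, 207]);
translate([0, 1208, 828]) cube([1006, 302, 207]);
translate([0, 1510, 1035]) cube([1006, 302, 207]);
translate([0, 1812, 1242]) cube([1006, 302, 207]);
translate([0, 2114, 1449]) cube([1006, 302, 207]);


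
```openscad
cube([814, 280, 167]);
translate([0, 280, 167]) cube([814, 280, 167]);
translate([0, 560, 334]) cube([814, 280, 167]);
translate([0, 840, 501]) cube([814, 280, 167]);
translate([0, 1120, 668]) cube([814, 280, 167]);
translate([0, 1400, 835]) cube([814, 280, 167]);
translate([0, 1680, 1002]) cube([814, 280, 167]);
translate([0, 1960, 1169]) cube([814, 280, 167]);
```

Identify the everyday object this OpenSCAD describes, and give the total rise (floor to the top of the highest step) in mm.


A staircase. The total rise is 1336 mm.

8 identical blocks, each offset up and back from the previous — a staircase. Each step is 167 mm tall and there are 8 of them, so the total rise is 8 × 167 = 1336 mm.


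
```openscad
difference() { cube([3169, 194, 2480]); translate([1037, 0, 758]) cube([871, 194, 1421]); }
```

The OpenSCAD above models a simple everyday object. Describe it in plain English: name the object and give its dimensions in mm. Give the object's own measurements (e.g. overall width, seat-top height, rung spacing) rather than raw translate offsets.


A wall 3169 mm long (x), 194 mm thick (y), 2480 mm tall, with a rectangular window opening cut through it. The opening is 871 mm wide and 1421 mm tall; its sill is at z = 758 mm and its near (−x) edge is 1037 mm from the wall's −x end. The opening passes through the full wall thickness.


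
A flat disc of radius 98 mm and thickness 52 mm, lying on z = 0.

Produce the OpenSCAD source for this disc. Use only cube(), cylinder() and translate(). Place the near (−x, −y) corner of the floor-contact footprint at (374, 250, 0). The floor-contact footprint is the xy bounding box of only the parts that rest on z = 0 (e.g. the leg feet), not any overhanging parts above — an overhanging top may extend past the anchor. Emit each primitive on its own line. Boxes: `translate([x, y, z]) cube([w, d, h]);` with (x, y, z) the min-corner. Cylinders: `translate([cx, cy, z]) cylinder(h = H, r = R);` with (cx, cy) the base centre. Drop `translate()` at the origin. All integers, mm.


translate([472, 348, 0]) cylinder(h = 52, r = 98);


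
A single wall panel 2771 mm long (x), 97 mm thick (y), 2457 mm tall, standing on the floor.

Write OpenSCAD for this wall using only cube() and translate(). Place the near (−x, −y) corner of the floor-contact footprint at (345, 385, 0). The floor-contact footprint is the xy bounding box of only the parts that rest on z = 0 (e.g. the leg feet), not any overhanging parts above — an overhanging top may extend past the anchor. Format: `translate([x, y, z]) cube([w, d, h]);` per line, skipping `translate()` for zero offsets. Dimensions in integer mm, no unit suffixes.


translate([345, 385, 0]) cube([2771, 97, 2457]);


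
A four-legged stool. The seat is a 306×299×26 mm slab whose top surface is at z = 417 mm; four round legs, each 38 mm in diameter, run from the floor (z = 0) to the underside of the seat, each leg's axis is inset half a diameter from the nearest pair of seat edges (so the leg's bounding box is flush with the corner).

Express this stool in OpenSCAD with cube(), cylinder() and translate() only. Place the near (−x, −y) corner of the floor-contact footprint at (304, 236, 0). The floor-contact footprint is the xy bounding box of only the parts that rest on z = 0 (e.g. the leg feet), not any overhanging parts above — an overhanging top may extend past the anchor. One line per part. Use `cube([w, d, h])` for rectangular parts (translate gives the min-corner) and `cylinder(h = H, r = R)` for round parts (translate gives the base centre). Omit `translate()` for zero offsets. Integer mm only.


// leg_h = 417 - 26 = 391
translate([304, 236, 391]) cube([306, 299, 26]);
translate([323, 255, 0]) cylinder(h = 391, r = 19);
translate([591, 255, 0]) cylinder(h = 391, r = 19);
translate([323, 516, 0]) cylinder(h = 391, r = 19);
translate([591, 516, 0]) cylinder(h = 391, r = 19);


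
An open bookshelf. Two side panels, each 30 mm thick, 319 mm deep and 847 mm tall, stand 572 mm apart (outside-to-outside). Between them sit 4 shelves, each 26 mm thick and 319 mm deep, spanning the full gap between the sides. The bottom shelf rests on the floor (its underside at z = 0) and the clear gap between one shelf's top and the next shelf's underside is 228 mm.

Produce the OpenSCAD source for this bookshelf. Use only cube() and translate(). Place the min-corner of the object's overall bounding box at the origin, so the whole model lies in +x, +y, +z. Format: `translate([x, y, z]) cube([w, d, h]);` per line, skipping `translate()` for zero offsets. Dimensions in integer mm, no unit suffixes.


cube([30, 319, 847]);
translate([542, 0, 0]) cube([30, 319, 847]);
translate([30, 0, 0]) cube([512, 319, 26]);
translate([30, 0, 254]) cube([512, 319, 26]);
translate([30, 0, 508]) cube([512, 319, 26]);
translate([30, 0, 762]) cube([512, 319, 26]);


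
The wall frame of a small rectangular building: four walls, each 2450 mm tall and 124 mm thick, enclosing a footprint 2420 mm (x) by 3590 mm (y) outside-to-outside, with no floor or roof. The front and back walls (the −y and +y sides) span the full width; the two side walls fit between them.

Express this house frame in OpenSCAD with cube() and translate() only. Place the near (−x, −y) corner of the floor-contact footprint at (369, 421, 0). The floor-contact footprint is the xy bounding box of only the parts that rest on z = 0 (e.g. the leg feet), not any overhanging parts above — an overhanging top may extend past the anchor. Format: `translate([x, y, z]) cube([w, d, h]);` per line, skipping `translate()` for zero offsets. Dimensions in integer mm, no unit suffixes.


translate([369, 421, 0]) cube([2420, 124, 2450]);
translate([369, 3887, 0]) cube([2420, 124, 2450]);
translate([369, 545, 0]) cube([124, 3342, 2450]);
translate([2665, 545, 0]) cube([124, 3342, 2450]);


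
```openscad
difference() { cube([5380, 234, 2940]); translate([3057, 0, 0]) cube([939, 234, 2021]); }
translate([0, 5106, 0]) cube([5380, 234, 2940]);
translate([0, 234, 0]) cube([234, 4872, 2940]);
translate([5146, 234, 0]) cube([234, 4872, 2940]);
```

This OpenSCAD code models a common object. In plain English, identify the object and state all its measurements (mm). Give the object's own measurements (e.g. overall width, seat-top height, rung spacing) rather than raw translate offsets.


A single room: four walls, each 2940 mm tall and 234 mm thick, enclosing an outside footprint 5380×5340 mm (x × y), no floor or roof. The front and back walls (−y and +y sides) run the full x-width; the side walls fit between their inner faces. A door opening 939 mm wide and 2021 mm tall is cut through the front wall from the floor up, its −x edge 3057 mm from the wall's −x end.


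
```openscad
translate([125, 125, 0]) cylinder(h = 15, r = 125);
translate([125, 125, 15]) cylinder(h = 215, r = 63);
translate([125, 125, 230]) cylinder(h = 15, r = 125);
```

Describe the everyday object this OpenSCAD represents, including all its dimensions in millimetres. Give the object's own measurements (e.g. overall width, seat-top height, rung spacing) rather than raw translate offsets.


A spool: two coaxial disc flanges of radius 125 mm and thickness 15 mm, joined by a core cylinder of radius 63 mm and height 215 mm. The lower flange rests on z = 0 and the three cylinders share a vertical axis.


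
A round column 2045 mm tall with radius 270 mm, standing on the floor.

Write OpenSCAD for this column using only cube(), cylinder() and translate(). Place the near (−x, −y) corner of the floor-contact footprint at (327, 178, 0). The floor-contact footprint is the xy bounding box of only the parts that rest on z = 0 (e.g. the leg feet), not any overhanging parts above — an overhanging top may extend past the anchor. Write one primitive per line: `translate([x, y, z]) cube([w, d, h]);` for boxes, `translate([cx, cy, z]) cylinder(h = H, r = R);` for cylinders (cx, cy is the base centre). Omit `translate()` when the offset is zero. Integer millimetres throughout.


translate([597, 448, 0]) cylinder(h = 2045, r = 270);


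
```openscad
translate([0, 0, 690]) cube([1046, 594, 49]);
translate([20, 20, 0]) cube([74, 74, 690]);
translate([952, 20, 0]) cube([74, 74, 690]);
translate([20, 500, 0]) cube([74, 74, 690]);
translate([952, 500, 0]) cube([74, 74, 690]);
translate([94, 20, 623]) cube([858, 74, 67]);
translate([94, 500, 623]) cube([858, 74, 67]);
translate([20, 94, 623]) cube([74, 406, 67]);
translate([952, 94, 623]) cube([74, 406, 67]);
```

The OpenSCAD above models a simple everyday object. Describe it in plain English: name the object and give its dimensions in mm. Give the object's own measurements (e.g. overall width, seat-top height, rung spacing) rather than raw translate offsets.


A rectangular dining table. The top is 1046×594×49 mm with its upper surface at z = 739 mm. It stands on four 74×74 mm square legs, each inset 20 mm from the nearest pair of top edges, running from the floor to the underside of the top. Four apron rails, 74 mm thick and 67 mm tall, run between adjacent legs with their top edges flush with the underside of the top and their outer faces flush with the legs' outer faces.


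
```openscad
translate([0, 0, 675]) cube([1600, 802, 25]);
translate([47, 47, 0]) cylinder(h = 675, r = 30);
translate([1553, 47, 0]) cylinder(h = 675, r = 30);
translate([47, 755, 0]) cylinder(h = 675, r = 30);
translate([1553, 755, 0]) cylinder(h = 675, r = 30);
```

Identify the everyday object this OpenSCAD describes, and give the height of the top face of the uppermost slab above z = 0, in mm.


A table. The table height is 700 mm.

A 1600×802×25 slab sits at z = 675 on four Ø60 mm round legs — a table. The top surface is at 675 + 25 = 700 mm.


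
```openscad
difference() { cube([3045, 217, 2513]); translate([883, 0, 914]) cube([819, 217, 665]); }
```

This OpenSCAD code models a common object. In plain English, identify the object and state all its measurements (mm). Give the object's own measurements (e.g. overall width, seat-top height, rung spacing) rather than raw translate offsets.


A wall 3045 mm long (x), 217 mm thick (y), 2513 mm tall, with a rectangular window opening cut through it. The opening is 819 mm wide and 665 mm tall; its sill is at z = 914 mm and its near (−x) edge is 883 mm from the wall's −x end. The opening passes through the full wall thickness.


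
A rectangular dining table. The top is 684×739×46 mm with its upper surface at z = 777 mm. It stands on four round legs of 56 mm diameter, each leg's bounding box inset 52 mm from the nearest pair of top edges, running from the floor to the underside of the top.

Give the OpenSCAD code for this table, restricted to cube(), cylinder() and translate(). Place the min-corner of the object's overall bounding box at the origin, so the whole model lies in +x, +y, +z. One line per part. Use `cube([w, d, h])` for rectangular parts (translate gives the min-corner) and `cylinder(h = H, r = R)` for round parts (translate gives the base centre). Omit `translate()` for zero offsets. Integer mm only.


// leg_h = 777 - 46 = 731
translate([0, 0, 731]) cube([684, 739, 46]);
translate([80, 80, 0]) cylinder(h = 731, r = 28);
translate([604, 80, 0]) cylinder(h = 731, r = 28);
translate([80, 659, 0]) cylinder(h = 731, r = 28);
translate([604, 659, 0]) cylinder(h = 731, r = 28);


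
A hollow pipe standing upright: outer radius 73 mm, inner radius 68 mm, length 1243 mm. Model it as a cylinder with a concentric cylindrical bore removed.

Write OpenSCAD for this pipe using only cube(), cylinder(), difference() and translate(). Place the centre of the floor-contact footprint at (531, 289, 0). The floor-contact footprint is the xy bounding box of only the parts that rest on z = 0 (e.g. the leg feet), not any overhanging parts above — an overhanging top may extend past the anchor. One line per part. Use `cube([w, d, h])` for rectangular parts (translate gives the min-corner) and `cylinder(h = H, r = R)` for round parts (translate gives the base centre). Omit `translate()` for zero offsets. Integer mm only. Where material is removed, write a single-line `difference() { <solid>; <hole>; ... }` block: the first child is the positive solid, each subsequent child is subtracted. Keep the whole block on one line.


difference() { translate([531, 289, 0]) cylinder(h = 1243, r = 73); translate([531, 289, 0]) cylinder(h = 1243, r = 68); }


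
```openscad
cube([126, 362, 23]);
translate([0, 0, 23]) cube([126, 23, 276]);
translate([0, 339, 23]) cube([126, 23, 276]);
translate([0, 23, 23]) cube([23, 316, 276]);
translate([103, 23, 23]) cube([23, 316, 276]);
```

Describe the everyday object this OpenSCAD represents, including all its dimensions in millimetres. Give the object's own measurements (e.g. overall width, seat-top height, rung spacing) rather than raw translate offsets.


An open-topped rectangular box: outside dimensions 126×362×299 mm, with a uniform wall and base thickness of 23 mm. The base is a full 126×362 slab on the floor; four walls sit on top of the base. The front and back walls (the −y and +y sides) span the full width; the two side walls fit between them.


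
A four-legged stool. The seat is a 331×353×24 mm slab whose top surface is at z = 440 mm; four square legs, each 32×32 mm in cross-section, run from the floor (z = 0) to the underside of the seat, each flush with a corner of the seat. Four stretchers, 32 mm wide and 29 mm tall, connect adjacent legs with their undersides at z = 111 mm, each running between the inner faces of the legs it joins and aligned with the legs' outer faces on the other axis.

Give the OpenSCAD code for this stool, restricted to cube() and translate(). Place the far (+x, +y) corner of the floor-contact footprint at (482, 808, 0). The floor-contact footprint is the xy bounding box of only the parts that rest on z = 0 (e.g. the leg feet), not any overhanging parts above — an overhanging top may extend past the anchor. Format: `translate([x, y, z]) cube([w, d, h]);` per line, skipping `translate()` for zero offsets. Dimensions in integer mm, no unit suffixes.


translate([151, 455, 416]) cube([331, 353, 24]);
translate([151, 455, 0]) cube([32, 32, 416]);
translate([450, 455, 0]) cube([32, 32, 416]);
translate([151, 776, 0]) cube([32, 32, 416]);
translate([450, 776, 0]) cube([32, 32, 416]);
translate([183, 455, 111]) cube([267, 32, 29]);
translate([183, 776, 111]) cube([267, 32, 29]);
translate([151, 487, 111]) cube([32, 289, 29]);
translate([450, 487, 111]) cube([32, 289, 29]);


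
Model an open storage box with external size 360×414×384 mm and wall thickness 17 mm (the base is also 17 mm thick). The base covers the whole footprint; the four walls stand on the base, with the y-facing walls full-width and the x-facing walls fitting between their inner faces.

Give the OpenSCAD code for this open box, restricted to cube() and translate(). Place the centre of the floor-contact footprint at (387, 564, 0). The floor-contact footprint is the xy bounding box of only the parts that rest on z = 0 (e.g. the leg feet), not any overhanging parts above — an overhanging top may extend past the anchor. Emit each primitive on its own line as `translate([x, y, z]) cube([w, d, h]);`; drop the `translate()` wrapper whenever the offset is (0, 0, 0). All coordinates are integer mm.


translate([207, 357, 0]) cube([360, 414, 17]);
translate([207, 357, 17]) cube([360, 17, 367]);
translate([207, 754, 17]) cube([360, 17, 367]);
translate([207, 374, 17]) cube([17, 380, 367]);
translate([550, 374, 17]) cube([17, 380, 367]);


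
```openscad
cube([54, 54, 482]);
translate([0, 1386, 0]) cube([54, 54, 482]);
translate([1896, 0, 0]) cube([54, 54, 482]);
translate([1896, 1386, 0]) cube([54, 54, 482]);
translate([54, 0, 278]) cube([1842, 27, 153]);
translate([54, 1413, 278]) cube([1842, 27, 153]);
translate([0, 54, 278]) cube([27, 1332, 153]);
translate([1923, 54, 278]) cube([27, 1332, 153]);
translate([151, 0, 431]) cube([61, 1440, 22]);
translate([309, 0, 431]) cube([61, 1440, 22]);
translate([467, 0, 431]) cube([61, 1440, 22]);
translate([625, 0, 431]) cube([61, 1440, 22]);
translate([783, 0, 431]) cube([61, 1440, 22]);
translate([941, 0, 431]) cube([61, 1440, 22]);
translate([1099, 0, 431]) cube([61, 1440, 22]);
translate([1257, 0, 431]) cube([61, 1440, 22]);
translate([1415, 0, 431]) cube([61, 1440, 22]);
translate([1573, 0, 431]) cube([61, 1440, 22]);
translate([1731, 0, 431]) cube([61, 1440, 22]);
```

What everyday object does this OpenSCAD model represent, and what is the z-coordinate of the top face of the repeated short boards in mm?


A bed frame. The slat-top height is 453 mm.

Four posts, four rails, and a row of slats — a bed frame. Slats sit on the rails at z = 278 + 153 = 431; with slat thickness 22, the top is 453 mm.


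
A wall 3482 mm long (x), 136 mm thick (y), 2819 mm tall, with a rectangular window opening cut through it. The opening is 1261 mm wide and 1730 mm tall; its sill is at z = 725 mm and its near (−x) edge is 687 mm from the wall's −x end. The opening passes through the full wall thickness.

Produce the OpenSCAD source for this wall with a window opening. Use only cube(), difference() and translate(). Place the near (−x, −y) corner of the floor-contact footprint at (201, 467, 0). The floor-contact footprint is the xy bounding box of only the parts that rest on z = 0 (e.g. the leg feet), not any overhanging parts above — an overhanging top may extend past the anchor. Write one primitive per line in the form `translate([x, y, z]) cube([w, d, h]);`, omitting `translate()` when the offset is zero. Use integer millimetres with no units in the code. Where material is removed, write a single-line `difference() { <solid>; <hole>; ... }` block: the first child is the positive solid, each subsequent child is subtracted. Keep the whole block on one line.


difference() { translate([201, 467, 0]) cube([3482, 136, 2819]); translate([888, 467, 725]) cube([1261, 136, 1730]); }


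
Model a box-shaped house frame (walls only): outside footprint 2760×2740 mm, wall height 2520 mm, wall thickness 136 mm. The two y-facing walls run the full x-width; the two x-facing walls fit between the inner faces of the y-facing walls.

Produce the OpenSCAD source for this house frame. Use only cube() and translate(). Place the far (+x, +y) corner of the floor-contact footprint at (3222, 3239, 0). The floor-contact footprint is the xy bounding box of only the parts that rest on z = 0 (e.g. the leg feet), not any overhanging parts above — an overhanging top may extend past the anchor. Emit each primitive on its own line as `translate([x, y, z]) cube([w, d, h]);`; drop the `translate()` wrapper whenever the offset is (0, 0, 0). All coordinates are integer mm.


translate([462, 499, 0]) cube([2760, 136, 2520]);
translate([462, 3103, 0]) cube([2760, 136, 2520]);
translate([462, 635, 0]) cube([136, 2468, 2520]);
translate([3086, 635, 0]) cube([136, 2468, 2520]);


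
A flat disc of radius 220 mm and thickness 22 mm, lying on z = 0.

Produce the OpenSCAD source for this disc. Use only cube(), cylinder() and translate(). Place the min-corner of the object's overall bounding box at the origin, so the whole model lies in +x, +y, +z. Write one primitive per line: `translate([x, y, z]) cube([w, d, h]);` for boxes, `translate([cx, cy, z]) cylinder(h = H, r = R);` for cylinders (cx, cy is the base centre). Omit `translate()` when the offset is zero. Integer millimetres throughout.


translate([220, 220, 0]) cylinder(h = 22, r = 220);


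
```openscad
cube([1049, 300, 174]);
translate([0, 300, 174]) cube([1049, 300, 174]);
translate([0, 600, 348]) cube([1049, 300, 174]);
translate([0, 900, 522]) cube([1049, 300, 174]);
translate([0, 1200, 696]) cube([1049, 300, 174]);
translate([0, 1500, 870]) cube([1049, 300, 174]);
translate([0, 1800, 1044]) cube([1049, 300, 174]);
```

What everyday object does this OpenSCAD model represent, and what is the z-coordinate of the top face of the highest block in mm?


A staircase. The total rise is 1218 mm.

7 identical blocks, each offset up and back from the previous — a staircase. Each step is 174 mm tall and there are 7 of them, so the total rise is 7 × 174 = 1218 mm.


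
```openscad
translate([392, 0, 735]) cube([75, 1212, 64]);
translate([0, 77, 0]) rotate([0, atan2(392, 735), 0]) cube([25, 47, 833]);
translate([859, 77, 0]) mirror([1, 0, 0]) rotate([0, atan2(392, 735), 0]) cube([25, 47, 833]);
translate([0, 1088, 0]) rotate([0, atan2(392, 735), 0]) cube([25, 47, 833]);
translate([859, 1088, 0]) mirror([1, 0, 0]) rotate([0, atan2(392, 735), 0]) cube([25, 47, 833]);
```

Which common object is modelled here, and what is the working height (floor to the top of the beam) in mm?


A sawhorse. The overall height is 799 mm.

A beam across two mirrored pairs of raked legs — a sawhorse. The beam's underside is at z = 735 (matching the legs' vertical rise in atan2(392, 735)) and the beam is 64 mm tall, so its top is at 735 + 64 = 799 mm. The raked legs top out at the beam's underside, so that is the highest point.


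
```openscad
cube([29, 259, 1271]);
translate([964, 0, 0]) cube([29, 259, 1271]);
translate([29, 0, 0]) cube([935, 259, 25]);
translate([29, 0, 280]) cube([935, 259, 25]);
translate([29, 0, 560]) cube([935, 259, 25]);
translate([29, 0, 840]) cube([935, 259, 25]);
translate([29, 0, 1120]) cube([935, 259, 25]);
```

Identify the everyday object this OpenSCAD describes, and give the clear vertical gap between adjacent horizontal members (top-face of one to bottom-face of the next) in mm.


A bookshelf. The clear shelf gap is 255 mm.

Two tall side panels with 5 horizontal boards between them — a bookshelf. The first two shelf undersides are at z = 0 and z = 280; with shelf thickness 25, the clear gap is 280 − 0 − 25 = 255 mm.


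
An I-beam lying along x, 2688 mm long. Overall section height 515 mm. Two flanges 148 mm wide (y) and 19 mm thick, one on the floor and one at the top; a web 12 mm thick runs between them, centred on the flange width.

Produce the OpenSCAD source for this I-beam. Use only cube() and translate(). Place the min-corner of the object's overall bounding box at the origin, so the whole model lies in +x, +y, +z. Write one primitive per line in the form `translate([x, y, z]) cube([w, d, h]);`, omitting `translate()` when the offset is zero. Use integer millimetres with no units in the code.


cube([2688, 148, 19]);
translate([0, 68, 19]) cube([2688, 12, 477]);
translate([0, 0, 496]) cube([2688, 148, 19]);


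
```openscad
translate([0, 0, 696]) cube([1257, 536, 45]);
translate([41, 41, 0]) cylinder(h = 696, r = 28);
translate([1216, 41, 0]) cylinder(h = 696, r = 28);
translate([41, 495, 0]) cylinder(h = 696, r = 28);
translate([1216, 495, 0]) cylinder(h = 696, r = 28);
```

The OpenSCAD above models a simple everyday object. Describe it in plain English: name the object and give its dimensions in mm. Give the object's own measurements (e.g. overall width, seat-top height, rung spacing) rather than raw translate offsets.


A rectangular dining table. The top is 1257×536×45 mm with its upper surface at z = 741 mm. It stands on four round legs of 56 mm diameter, each leg's bounding box inset 13 mm from the nearest pair of top edges, running from the floor to the underside of the top.


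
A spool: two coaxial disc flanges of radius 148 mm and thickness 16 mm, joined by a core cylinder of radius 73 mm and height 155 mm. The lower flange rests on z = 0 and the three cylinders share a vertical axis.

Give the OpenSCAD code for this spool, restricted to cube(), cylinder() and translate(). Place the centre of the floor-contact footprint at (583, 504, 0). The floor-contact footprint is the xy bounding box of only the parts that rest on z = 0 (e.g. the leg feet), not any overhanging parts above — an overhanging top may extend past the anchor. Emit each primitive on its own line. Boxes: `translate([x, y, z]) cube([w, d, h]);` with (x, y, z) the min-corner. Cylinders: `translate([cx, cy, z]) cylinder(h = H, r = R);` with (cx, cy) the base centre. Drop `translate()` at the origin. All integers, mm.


translate([583, 504, 0]) cylinder(h = 16, r = 148);
translate([583, 504, 16]) cylinder(h = 155, r = 73);
translate([583, 504, 171]) cylinder(h = 16, r = 148);


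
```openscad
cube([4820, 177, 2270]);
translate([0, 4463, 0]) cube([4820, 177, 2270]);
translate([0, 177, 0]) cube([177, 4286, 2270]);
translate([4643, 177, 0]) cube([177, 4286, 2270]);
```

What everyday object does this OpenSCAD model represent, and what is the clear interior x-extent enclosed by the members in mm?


A house (or room) frame. The interior width is 4466 mm.

Four 2270 mm walls enclosing a rectangle with no floor or roof — a room or house frame. Outside width is 4820 mm and wall thickness is 177 mm, so the interior width is 4820 − 2 × 177 = 4466 mm.


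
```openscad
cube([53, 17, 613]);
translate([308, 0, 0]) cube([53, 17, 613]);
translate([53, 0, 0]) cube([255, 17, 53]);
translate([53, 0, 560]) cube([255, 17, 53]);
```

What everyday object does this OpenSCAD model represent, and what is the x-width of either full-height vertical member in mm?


A picture frame. The border width is 53 mm.

Four thin pieces enclosing a rectangular opening — a picture frame. The two full-height stiles are 613 mm tall; the top rail sits at z = 560 and is 53 mm tall, so the border above the opening is 613 − 560 = 53 mm, matching the stile x-width.


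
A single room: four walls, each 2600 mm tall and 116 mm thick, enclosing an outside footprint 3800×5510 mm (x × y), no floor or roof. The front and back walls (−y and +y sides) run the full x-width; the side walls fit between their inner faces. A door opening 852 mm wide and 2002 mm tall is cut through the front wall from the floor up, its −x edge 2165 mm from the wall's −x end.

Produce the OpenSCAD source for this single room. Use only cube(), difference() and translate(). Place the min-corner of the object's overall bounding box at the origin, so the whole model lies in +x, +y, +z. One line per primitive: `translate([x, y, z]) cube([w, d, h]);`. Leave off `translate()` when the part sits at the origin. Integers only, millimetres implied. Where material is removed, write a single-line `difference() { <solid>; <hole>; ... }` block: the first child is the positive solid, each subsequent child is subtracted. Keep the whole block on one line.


difference() { cube([3800, 116, 2600]); translate([2165, 0, 0]) cube([852, 116, 2002]); }
translate([0, 5394, 0]) cube([3800, 116, 2600]);
translate([0, 116, 0]) cube([116, 5278, 2600]);
translate([3684, 116, 0]) cube([116, 5278, 2600]);


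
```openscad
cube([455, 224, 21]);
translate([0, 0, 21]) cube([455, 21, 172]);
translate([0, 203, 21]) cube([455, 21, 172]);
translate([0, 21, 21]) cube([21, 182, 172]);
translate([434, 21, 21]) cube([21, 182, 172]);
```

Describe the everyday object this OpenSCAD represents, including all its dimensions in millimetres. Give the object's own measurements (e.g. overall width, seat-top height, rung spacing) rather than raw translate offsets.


An open-topped rectangular box: outside dimensions 455×224×193 mm, with a uniform wall and base thickness of 21 mm. The base is a full 455×224 slab on the floor; four walls sit on top of the base. The front and back walls (the −y and +y sides) span the full width; the two side walls fit between them.


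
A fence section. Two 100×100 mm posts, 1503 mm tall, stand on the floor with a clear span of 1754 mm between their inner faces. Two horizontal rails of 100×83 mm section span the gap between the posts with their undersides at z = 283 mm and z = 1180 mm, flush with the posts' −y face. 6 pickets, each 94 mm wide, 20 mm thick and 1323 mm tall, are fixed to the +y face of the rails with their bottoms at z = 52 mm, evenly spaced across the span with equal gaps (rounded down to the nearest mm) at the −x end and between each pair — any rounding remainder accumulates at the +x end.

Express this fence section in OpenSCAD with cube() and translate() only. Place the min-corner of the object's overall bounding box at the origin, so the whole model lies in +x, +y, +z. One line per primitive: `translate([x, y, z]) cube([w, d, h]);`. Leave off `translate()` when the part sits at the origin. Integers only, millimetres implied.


cube([100, 100, 1503]);
translate([1854, 0, 0]) cube([100, 100, 1503]);
translate([100, 0, 283]) cube([1754, 100, 83]);
translate([100, 0, 1180]) cube([1754, 100, 83]);
translate([270, 100, 52]) cube([94, 20, 1323]);
translate([534, 100, 52]) cube([94, 20, 1323]);
translate([798, 100, 52]) cube([94, 20, 1323]);
translate([1062, 100, 52]) cube([94, 20, 1323]);
translate([1326, 100, 52]) cube([94, 20, 1323]);
translate([1590, 100, 52]) cube([94, 20, 1323]);


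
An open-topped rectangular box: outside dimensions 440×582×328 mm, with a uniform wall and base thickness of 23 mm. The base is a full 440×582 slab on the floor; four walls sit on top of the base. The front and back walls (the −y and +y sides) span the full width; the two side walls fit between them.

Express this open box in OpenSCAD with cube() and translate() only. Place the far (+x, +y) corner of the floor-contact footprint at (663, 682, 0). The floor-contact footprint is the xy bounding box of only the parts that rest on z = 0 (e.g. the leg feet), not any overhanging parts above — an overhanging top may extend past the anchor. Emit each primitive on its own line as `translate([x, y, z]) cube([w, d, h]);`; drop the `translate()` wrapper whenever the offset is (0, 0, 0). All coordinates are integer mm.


translate([223, 100, 0]) cube([440, 582, 23]);
translate([223, 100, 23]) cube([440, 23, 305]);
translate([223, 659, 23]) cube([440, 23, 305]);
translate([223, 123, 23]) cube([23, 536, 305]);
translate([640, 123, 23]) cube([23, 536, 305]);


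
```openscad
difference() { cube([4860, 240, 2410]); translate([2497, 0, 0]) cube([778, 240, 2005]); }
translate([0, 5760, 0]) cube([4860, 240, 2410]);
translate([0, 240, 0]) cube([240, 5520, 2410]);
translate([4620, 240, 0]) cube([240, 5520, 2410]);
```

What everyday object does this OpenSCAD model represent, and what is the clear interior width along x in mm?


A single room. The interior width is 4380 mm.

Four walls enclosing a rectangle with a door in the front wall — a room. Outside width 4860 minus two 240 mm walls gives 4380 mm.


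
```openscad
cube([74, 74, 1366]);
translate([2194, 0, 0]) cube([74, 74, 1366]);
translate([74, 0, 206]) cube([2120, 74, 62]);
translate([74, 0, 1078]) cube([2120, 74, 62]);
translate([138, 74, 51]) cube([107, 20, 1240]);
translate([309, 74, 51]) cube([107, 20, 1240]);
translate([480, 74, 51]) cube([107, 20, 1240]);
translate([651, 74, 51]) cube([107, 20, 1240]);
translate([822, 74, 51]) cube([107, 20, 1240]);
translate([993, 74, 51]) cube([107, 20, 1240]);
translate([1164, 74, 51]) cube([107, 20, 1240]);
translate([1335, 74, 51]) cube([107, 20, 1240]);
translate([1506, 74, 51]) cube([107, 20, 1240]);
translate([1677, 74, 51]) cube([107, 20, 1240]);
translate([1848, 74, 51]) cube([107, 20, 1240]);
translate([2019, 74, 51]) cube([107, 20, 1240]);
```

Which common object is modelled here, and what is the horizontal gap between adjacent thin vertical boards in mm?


A fence section. The picket gap is 64 mm.

Two posts, two rails, 12 pickets — a fence section. Span 2120 mm holds 12 pickets of 107 mm with 13 equal gaps: ⌊(2120 − 12·107) / 13⌋ = 64 mm.


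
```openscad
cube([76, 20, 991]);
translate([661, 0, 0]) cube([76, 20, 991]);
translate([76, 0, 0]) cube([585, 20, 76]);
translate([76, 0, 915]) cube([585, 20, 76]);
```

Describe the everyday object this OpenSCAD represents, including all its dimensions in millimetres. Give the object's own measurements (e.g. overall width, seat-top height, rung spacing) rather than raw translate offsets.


A rectangular picture frame lying in the x–z plane (depth along y). The opening is 585 mm wide (x) by 839 mm tall (z), surrounded by a border 76 mm wide on all four sides. The frame is 20 mm deep and is made of two full-height vertical stiles with two horizontal rails fitted between them.


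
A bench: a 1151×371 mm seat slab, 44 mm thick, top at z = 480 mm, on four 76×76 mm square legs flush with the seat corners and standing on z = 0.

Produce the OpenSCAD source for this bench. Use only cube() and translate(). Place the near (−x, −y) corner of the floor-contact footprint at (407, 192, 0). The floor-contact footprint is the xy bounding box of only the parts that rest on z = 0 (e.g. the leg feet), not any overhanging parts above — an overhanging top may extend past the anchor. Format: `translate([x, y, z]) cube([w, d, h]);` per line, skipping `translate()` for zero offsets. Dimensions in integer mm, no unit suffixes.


translate([407, 192, 436]) cube([1151, 371, 44]);
translate([407, 192, 0]) cube([76, 76, 436]);
translate([407, 487, 0]) cube([76, 76, 436]);
translate([1482, 192, 0]) cube([76, 76, 436]);
translate([1482, 487, 0]) cube([76, 76, 436]);


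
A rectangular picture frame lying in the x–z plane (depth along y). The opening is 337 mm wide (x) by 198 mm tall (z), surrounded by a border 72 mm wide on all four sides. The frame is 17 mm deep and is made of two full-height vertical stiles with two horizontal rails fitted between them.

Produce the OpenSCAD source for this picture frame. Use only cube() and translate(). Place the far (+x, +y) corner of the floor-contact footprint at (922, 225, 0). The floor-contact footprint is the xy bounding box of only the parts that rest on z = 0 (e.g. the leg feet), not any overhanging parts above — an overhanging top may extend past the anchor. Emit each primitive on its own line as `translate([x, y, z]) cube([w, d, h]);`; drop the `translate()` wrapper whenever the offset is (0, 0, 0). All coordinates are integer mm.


translate([441, 208, 0]) cube([72, 17, 342]);
translate([850, 208, 0]) cube([72, 17, 342]);
translate([513, 208, 0]) cube([337, 17, 72]);
translate([513, 208, 270]) cube([337, 17, 72]);


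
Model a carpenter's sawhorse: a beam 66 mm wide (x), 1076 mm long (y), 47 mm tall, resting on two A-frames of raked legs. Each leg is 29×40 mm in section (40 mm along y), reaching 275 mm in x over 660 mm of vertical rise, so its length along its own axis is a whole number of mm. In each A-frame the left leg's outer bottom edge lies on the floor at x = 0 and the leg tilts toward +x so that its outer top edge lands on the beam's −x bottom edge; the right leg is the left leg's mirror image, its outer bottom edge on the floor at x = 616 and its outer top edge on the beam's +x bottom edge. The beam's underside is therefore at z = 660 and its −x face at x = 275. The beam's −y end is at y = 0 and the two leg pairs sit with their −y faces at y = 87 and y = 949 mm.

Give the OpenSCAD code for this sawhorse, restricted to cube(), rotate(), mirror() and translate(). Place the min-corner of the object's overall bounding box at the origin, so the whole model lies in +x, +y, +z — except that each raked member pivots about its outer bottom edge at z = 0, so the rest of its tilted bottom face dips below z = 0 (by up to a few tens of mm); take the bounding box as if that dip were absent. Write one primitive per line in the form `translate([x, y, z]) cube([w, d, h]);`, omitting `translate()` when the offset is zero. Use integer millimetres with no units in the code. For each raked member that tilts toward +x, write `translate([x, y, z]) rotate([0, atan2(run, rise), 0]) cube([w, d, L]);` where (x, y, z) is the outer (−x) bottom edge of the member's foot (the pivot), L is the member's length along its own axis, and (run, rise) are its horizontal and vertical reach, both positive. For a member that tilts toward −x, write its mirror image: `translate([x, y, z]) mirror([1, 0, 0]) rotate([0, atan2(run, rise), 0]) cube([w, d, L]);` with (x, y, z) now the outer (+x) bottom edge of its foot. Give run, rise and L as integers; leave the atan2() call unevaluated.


// leg length = √(275² + 660²) = 715
// right-leg outer foot x = 2·275 + 66 = 616
// beam min-corner = (275, 0, 660)
translate([275, 0, 660]) cube([66, 1076, 47]);
translate([0, 87, 0]) rotate([0, atan2(275, 660), 0]) cube([29, 40, 715]);
translate([616, 87, 0]) mirror([1, 0, 0]) rotate([0, atan2(275, 660), 0]) cube([29, 40, 715]);
translate([0, 949, 0]) rotate([0, atan2(275, 660), 0]) cube([29, 40, 715]);
translate([616, 949, 0]) mirror([1, 0, 0]) rotate([0, atan2(275, 660), 0]) cube([29, 40, 715]);


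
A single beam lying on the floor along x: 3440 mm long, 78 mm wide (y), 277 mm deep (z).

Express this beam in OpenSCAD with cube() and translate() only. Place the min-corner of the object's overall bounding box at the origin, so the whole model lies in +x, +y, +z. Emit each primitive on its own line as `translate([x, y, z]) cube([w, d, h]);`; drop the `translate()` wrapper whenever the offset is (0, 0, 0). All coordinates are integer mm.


cube([3440, 78, 277]);


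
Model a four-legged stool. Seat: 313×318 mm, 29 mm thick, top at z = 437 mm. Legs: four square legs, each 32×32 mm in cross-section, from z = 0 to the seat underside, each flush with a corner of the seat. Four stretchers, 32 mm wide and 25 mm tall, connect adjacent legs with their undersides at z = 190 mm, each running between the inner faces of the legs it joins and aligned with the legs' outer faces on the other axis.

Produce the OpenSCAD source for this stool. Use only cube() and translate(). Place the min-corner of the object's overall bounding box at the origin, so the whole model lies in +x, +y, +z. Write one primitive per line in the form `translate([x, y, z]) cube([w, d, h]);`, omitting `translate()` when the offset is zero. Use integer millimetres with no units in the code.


translate([0, 0, 408]) cube([313, 318, 29]);
cube([32, 32, 408]);
translate([281, 0, 0]) cube([32, 32, 408]);
translate([0, 286, 0]) cube([32, 32, 408]);
translate([281, 286, 0]) cube([32, 32, 408]);
translate([32, 0, 190]) cube([249, 32, 25]);
translate([32, 286, 190]) cube([249, 32, 25]);
translate([0, 32, 190]) cube([32, 254, 25]);
translate([281, 32, 190]) cube([32, 254, 25]);
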